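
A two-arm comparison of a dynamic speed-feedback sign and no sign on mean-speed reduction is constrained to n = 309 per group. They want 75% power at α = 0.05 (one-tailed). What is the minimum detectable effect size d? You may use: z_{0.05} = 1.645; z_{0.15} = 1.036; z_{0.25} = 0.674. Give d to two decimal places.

d_min ≈ 0.19

For two independent groups of n = 309 each: d_min = (z_{α} + z_β)·√(2/n).
z-sum = 1.645 + 0.674 = 2.319.
d_min = 2.319 × √(2/309) = 2.319 × 0.0805 = 0.187.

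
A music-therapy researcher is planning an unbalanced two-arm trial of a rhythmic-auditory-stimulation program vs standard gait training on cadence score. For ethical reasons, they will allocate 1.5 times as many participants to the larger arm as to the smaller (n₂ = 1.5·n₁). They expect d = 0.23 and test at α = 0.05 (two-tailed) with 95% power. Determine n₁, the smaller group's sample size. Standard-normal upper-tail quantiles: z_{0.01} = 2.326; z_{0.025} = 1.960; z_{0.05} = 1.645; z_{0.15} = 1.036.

With allocation ratio k = n₂/n₁ = 1.5, Var(x̄₁−x̄₂) = σ²(1/n₁ + 1/(k·n₁)) = σ²·(k+1)/(k·n₁).
So n₁ = (1 + 1/k)·((z_{α/2} + z_β)/d)² = 1.667 × (3.605/0.23)².
n₁ = 1.667 × 245.67 = 409.5.
Round up: n₁ = 410, giving n₂ = 1.5 × 410 = 615.

n₁ = 410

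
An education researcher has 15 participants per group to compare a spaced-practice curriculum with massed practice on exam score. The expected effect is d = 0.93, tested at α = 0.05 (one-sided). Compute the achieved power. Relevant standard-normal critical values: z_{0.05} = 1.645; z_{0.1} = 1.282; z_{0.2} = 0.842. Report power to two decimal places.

For two equal groups, power = Φ(d·√(n/2) − z_{α}).
d·√(n/2) = 0.93 × √(15/2) = 0.93 × 2.739 = 2.547.
z_β = 2.547 − 1.645 = 0.902.
Power = Φ(0.902) = 0.816.

power ≈ 0.82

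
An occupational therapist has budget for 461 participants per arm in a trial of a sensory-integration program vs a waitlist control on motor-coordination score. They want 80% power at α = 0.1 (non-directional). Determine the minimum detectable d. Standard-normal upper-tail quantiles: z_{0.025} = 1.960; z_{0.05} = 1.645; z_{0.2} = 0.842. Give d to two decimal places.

d_min ≈ 0.16

For two independent groups of n = 461 each: d_min = (z_{α/2} + z_β)·√(2/n).
z-sum = 1.645 + 0.842 = 2.487.
d_min = 2.487 × √(2/461) = 2.487 × 0.0659 = 0.164.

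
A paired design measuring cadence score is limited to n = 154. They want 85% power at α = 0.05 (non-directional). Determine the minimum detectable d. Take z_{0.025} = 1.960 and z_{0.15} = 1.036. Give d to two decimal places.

d_min ≈ 0.24

For a single sample (or paired design) of n = 154: d_min = (z_{α/2} + z_β)/√n.
z-sum = 1.960 + 1.036 = 2.996.
d_min = 2.996 / √154 = 2.996 / 12.410 = 0.241.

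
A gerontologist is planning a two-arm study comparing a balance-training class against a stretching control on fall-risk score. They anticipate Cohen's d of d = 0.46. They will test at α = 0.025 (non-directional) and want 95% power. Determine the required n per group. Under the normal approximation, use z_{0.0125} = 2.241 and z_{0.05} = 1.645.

n = 143 per group

For two independent groups with equal n: n = 2·((z_{α/2} + z_β) / d)².
z_{α/2} + z_β = 2.241 + 1.645 = 3.886.
n = 2 × (3.886 / 0.46)² = 2 × 8.448² = 2 × 71.37 = 142.7.
Round up to the next whole participant.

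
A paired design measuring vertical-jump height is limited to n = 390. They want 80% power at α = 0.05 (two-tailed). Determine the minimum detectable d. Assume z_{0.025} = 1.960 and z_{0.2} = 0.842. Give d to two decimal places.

For a single sample (or paired design) of n = 390: d_min = (z_{α/2} + z_β)/√n.
z-sum = 1.960 + 0.842 = 2.802.
d_min = 2.802 / √390 = 2.802 / 19.748 = 0.142.

d_min ≈ 0.14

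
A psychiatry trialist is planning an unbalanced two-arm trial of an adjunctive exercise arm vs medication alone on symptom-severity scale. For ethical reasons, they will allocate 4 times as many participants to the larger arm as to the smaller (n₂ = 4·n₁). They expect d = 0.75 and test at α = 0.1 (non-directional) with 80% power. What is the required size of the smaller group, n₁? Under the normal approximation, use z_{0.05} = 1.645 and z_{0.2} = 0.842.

n₁ = 14

With allocation ratio k = n₂/n₁ = 4, Var(x̄₁−x̄₂) = σ²(1/n₁ + 1/(k·n₁)) = σ²·(k+1)/(k·n₁).
So n₁ = (1 + 1/k)·((z_{α/2} + z_β)/d)² = 1.250 × (2.487/0.75)².
n₁ = 1.250 × 11.00 = 13.7.
Round up: n₁ = 14, giving n₂ = 4 × 14 = 56.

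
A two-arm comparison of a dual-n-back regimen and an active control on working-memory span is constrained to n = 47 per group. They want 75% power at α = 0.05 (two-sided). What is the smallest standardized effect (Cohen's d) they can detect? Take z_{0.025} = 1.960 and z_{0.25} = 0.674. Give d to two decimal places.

d_min ≈ 0.54

For two independent groups of n = 47 each: d_min = (z_{α/2} + z_β)·√(2/n).
z-sum = 1.960 + 0.674 = 2.634.
d_min = 2.634 × √(2/47) = 2.634 × 0.2063 = 0.543.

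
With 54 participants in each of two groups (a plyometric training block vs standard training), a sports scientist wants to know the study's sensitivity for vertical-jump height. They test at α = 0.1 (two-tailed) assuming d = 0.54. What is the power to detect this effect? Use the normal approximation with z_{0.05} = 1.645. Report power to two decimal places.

For two equal groups, power = Φ(d·√(n/2) − z_{α/2}).
d·√(n/2) = 0.54 × √(54/2) = 0.54 × 5.196 = 2.806.
z_β = 2.806 − 1.645 = 1.161.
Power = Φ(1.161) = 0.877.

power ≈ 0.88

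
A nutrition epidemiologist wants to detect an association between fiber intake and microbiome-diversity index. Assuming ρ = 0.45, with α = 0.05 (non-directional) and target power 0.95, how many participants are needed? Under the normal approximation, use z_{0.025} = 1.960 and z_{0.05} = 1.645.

n = 59

Fisher's z: C = ½·ln((1+r)/(1−r)) = ½·ln(2.6364) = 0.4847.
n = ((z_{α/2} + z_β)/C)² + 3.
(1.960 + 1.645) / 0.4847 = 3.605 / 0.4847 = 7.438.
n = 7.438² + 3 = 55.32 + 3 = 58.3.
Round up.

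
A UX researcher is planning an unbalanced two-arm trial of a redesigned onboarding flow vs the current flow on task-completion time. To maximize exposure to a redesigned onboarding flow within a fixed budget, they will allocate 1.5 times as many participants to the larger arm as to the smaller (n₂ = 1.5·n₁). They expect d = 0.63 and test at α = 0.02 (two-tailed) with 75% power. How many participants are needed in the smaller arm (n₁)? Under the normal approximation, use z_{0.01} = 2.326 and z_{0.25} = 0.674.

n₁ = 38

With allocation ratio k = n₂/n₁ = 1.5, Var(x̄₁−x̄₂) = σ²(1/n₁ + 1/(k·n₁)) = σ²·(k+1)/(k·n₁).
So n₁ = (1 + 1/k)·((z_{α/2} + z_β)/d)² = 1.667 × (3.000/0.63)².
n₁ = 1.667 × 22.68 = 37.8.
Round up: n₁ = 38, giving n₂ = 1.5 × 38 = 57.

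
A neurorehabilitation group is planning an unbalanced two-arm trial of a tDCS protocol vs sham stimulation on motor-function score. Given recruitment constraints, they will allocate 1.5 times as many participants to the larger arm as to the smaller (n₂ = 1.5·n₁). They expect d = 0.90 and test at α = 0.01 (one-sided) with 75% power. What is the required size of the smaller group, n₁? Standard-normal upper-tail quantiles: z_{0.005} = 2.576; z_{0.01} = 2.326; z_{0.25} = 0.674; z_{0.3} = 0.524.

n₁ = 19

With allocation ratio k = n₂/n₁ = 1.5, Var(x̄₁−x̄₂) = σ²(1/n₁ + 1/(k·n₁)) = σ²·(k+1)/(k·n₁).
So n₁ = (1 + 1/k)·((z_{α} + z_β)/d)² = 1.667 × (3.000/0.90)².
n₁ = 1.667 × 11.11 = 18.5.
Round up: n₁ = 19, giving n₂ = ⌈1.5 × 19⌉ = ⌈28.5⌉ = 29.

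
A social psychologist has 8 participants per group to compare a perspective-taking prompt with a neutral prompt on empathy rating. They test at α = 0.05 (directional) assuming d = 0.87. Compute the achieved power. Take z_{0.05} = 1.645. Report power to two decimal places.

power ≈ 0.54

For two equal groups, power = Φ(d·√(n/2) − z_{α}).
d·√(n/2) = 0.87 × √(8/2) = 0.87 × 2.000 = 1.740.
z_β = 1.740 − 1.645 = 0.095.
Power = Φ(0.095) = 0.538.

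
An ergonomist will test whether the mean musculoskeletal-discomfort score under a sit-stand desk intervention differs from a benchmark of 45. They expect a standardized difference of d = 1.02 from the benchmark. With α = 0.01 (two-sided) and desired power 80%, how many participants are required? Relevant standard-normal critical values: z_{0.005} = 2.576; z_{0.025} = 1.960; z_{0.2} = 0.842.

n = 12

For a one-sample test: n = ((z_{α/2} + z_β) / d)².
z_{α/2} + z_β = 2.576 + 0.842 = 3.418.
n = (3.418 / 1.02)² = 3.351² = 11.23.
Round up.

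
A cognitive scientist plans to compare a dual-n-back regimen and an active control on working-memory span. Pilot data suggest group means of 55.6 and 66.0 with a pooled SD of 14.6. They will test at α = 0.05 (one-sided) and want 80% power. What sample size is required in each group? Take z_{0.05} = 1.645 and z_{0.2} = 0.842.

n = 25 per group

Cohen's d = |M₁ − M₂| / SD_pooled = |55.6 − 66.0| / 14.6 = 10.4 / 14.6 = 0.712.
For two independent groups with equal n: n = 2·((z_{α} + z_β) / d)².
z_{α} + z_β = 1.645 + 0.842 = 2.487.
n = 2 × (2.487 / 0.712)² = 2 × 3.493² = 2 × 12.20 = 24.4.
Round up to the next whole participant.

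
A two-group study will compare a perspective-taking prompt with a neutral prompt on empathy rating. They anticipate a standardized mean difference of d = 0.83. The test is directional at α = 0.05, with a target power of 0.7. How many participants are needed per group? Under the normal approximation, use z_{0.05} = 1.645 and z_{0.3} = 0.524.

For two independent groups with equal n: n = 2·((z_{α} + z_β) / d)².
z_{α} + z_β = 1.645 + 0.524 = 2.169.
n = 2 × (2.169 / 0.83)² = 2 × 2.613² = 2 × 6.83 = 13.7.
Round up to the next whole participant.

n = 14 per group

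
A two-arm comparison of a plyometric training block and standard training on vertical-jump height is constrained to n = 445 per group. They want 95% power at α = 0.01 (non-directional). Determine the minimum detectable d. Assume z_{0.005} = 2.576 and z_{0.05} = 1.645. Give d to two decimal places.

For two independent groups of n = 445 each: d_min = (z_{α/2} + z_β)·√(2/n).
z-sum = 2.576 + 1.645 = 4.221.
d_min = 4.221 × √(2/445) = 4.221 × 0.0670 = 0.283.

d_min ≈ 0.28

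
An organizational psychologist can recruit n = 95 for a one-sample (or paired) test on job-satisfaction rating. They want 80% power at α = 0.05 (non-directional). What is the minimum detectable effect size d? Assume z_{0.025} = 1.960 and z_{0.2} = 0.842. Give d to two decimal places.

For a single sample (or paired design) of n = 95: d_min = (z_{α/2} + z_β)/√n.
z-sum = 1.960 + 0.842 = 2.802.
d_min = 2.802 / √95 = 2.802 / 9.747 = 0.287.

d_min ≈ 0.29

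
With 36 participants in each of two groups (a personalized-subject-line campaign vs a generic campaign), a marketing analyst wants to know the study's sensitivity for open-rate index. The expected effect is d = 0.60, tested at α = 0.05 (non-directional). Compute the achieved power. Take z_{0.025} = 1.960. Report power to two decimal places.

For two equal groups, power = Φ(d·√(n/2) − z_{α/2}).
d·√(n/2) = 0.60 × √(36/2) = 0.60 × 4.243 = 2.546.
z_β = 2.546 − 1.960 = 0.586.
Power = Φ(0.586) = 0.721.

power ≈ 0.72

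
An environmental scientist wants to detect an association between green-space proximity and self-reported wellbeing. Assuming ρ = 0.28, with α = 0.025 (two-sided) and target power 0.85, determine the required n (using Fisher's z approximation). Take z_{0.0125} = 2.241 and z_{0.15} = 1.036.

Fisher's z: C = ½·ln((1+r)/(1−r)) = ½·ln(1.7778) = 0.2877.
n = ((z_{α/2} + z_β)/C)² + 3.
(2.241 + 1.036) / 0.2877 = 3.277 / 0.2877 = 11.390.
n = 11.390² + 3 = 129.74 + 3 = 132.7.
Round up.

n = 133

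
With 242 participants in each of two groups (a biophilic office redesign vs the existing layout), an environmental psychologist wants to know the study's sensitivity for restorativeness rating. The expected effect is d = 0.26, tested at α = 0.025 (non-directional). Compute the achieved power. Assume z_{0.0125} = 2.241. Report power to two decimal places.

power ≈ 0.73

For two equal groups, power = Φ(d·√(n/2) − z_{α/2}).
d·√(n/2) = 0.26 × √(242/2) = 0.26 × 11.000 = 2.860.
z_β = 2.860 − 2.241 = 0.619.
Power = Φ(0.619) = 0.732.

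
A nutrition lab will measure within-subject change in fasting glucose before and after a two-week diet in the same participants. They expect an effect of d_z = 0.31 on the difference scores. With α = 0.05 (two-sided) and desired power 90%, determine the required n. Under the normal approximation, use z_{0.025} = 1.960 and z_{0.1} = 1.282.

n = 110 pairs

For a paired (one-sample on differences) test: n = ((z_{α/2} + z_β) / d)².
z_{α/2} + z_β = 1.960 + 1.282 = 3.242.
n = (3.242 / 0.31)² = 10.458² = 109.37.
Round up.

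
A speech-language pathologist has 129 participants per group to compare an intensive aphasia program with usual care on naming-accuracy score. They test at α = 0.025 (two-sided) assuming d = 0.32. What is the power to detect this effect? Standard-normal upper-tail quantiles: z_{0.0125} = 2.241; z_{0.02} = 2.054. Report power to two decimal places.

For two equal groups, power = Φ(d·√(n/2) − z_{α/2}).
d·√(n/2) = 0.32 × √(129/2) = 0.32 × 8.031 = 2.570.
z_β = 2.570 − 2.241 = 0.329.
Power = Φ(0.329) = 0.629.

power ≈ 0.63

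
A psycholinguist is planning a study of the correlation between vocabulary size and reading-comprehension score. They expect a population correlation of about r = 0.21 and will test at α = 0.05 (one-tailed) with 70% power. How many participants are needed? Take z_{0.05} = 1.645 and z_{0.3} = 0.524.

n = 107

Fisher's z: C = ½·ln((1+r)/(1−r)) = ½·ln(1.5316) = 0.2132.
n = ((z_{α} + z_β)/C)² + 3.
(1.645 + 0.524) / 0.2132 = 2.169 / 0.2132 = 10.174.
n = 10.174² + 3 = 103.50 + 3 = 106.5.
Round up.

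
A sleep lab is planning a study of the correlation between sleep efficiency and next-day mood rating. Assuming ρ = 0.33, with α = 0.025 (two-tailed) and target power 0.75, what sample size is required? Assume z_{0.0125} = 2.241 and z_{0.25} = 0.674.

n = 76

Fisher's z: C = ½·ln((1+r)/(1−r)) = ½·ln(1.9851) = 0.3428.
n = ((z_{α/2} + z_β)/C)² + 3.
(2.241 + 0.674) / 0.3428 = 2.915 / 0.3428 = 8.504.
n = 8.504² + 3 = 72.31 + 3 = 75.3.
Round up.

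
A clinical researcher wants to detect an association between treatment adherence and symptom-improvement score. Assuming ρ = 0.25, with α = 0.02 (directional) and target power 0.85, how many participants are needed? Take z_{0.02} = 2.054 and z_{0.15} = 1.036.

n = 150

Fisher's z: C = ½·ln((1+r)/(1−r)) = ½·ln(1.6667) = 0.2554.
n = ((z_{α} + z_β)/C)² + 3.
(2.054 + 1.036) / 0.2554 = 3.090 / 0.2554 = 12.099.
n = 12.099² + 3 = 146.38 + 3 = 149.4.
Round up.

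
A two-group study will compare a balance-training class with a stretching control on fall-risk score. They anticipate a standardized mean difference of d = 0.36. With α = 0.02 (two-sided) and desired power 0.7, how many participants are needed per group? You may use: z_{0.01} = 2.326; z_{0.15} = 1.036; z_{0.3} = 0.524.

For two independent groups with equal n: n = 2·((z_{α/2} + z_β) / d)².
z_{α/2} + z_β = 2.326 + 0.524 = 2.850.
n = 2 × (2.850 / 0.36)² = 2 × 7.917² = 2 × 62.67 = 125.3.
Round up to the next whole participant.

n = 126 per group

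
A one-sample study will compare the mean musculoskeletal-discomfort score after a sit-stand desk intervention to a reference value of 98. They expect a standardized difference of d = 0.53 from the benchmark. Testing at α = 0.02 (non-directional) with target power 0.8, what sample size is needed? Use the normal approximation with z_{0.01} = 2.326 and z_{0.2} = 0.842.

For a one-sample test: n = ((z_{α/2} + z_β) / d)².
z_{α/2} + z_β = 2.326 + 0.842 = 3.168.
n = (3.168 / 0.53)² = 5.977² = 35.73.
Round up.

n = 36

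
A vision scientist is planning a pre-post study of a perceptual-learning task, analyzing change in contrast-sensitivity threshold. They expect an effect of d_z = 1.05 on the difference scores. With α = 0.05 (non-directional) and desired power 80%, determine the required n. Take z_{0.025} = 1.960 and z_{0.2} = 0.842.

n = 8 pairs

For a paired (one-sample on differences) test: n = ((z_{α/2} + z_β) / d)².
z_{α/2} + z_β = 1.960 + 0.842 = 2.802.
n = (2.802 / 1.05)² = 2.669² = 7.12.
Round up.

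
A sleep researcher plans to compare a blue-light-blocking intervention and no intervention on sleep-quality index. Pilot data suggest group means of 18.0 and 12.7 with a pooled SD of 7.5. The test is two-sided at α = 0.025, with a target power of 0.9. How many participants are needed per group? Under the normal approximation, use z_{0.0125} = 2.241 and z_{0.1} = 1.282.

n = 50 per group

Cohen's d = |M₁ − M₂| / SD_pooled = |18.0 − 12.7| / 7.5 = 5.3 / 7.5 = 0.707.
For two independent groups with equal n: n = 2·((z_{α/2} + z_β) / d)².
z_{α/2} + z_β = 2.241 + 1.282 = 3.523.
n = 2 × (3.523 / 0.707)² = 2 × 4.983² = 2 × 24.83 = 49.7.
Round up to the next whole participant.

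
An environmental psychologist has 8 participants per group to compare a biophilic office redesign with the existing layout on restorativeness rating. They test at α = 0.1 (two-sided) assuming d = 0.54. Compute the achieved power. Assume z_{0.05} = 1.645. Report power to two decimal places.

power ≈ 0.29

For two equal groups, power = Φ(d·√(n/2) − z_{α/2}).
d·√(n/2) = 0.54 × √(8/2) = 0.54 × 2.000 = 1.080.
z_β = 1.080 − 1.645 = -0.565.
Power = Φ(-0.565) = 0.286.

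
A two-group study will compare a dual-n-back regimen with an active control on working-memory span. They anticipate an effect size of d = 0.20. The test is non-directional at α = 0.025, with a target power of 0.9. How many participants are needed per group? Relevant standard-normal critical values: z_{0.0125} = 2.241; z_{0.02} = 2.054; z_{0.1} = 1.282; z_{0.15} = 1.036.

For two independent groups with equal n: n = 2·((z_{α/2} + z_β) / d)².
z_{α/2} + z_β = 2.241 + 1.282 = 3.523.
n = 2 × (3.523 / 0.20)² = 2 × 17.615² = 2 × 310.29 = 620.6.
Round up to the next whole participant.

n = 621 per group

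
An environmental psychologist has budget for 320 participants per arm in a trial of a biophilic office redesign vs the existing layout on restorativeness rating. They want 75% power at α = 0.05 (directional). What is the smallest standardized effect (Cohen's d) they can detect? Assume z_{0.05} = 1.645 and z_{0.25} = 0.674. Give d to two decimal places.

For two independent groups of n = 320 each: d_min = (z_{α} + z_β)·√(2/n).
z-sum = 1.645 + 0.674 = 2.319.
d_min = 2.319 × √(2/320) = 2.319 × 0.0791 = 0.183.

d_min ≈ 0.18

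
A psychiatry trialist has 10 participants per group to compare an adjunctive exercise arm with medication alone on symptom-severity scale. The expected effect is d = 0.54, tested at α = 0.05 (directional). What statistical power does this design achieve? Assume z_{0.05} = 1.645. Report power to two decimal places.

power ≈ 0.33

For two equal groups, power = Φ(d·√(n/2) − z_{α}).
d·√(n/2) = 0.54 × √(10/2) = 0.54 × 2.236 = 1.207.
z_β = 1.207 − 1.645 = -0.438.
Power = Φ(-0.438) = 0.331.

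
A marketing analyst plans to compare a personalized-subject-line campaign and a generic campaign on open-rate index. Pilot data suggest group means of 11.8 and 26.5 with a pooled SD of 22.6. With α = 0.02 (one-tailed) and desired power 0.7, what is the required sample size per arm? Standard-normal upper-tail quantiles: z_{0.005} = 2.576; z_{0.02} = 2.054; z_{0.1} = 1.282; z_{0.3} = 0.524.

n = 32 per group

Cohen's d = |M₁ − M₂| / SD_pooled = |11.8 − 26.5| / 22.6 = 14.7 / 22.6 = 0.650.
For two independent groups with equal n: n = 2·((z_{α} + z_β) / d)².
z_{α} + z_β = 2.054 + 0.524 = 2.578.
n = 2 × (2.578 / 0.650)² = 2 × 3.966² = 2 × 15.73 = 31.5.
Round up to the next whole participant.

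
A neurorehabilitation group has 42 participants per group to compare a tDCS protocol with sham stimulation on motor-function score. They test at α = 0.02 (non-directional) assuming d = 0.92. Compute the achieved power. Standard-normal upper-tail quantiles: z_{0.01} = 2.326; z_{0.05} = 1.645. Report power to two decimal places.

For two equal groups, power = Φ(d·√(n/2) − z_{α/2}).
d·√(n/2) = 0.92 × √(42/2) = 0.92 × 4.583 = 4.216.
z_β = 4.216 − 2.326 = 1.890.
Power = Φ(1.890) = 0.971.

power ≈ 0.97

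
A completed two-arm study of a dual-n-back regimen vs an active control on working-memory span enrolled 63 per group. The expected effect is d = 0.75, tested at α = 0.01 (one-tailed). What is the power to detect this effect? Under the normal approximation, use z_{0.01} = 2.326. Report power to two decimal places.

For two equal groups, power = Φ(d·√(n/2) − z_{α}).
d·√(n/2) = 0.75 × √(63/2) = 0.75 × 5.612 = 4.209.
z_β = 4.209 − 2.326 = 1.883.
Power = Φ(1.883) = 0.970.

power ≈ 0.97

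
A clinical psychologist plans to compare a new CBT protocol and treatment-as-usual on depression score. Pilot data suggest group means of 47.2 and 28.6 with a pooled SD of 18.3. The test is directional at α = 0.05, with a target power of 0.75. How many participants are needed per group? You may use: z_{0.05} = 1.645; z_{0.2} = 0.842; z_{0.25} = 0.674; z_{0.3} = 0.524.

n = 11 per group

Cohen's d = |M₁ − M₂| / SD_pooled = |47.2 − 28.6| / 18.3 = 18.6 / 18.3 = 1.016.
For two independent groups with equal n: n = 2·((z_{α} + z_β) / d)².
z_{α} + z_β = 1.645 + 0.674 = 2.319.
n = 2 × (2.319 / 1.016)² = 2 × 2.282² = 2 × 5.21 = 10.4.
Round up to the next whole participant.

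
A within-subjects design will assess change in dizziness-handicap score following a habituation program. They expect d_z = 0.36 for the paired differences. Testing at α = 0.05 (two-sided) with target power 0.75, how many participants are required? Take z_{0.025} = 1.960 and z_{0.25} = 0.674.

n = 54 pairs

For a paired (one-sample on differences) test: n = ((z_{α/2} + z_β) / d)².
z_{α/2} + z_β = 1.960 + 0.674 = 2.634.
n = (2.634 / 0.36)² = 7.317² = 53.53.
Round up.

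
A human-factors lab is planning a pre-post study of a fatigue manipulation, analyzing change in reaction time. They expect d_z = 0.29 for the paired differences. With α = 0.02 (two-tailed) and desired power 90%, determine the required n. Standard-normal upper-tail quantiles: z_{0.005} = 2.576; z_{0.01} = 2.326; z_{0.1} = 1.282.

n = 155 pairs

For a paired (one-sample on differences) test: n = ((z_{α/2} + z_β) / d)².
z_{α/2} + z_β = 2.326 + 1.282 = 3.608.
n = (3.608 / 0.29)² = 12.441² = 154.79.
Round up.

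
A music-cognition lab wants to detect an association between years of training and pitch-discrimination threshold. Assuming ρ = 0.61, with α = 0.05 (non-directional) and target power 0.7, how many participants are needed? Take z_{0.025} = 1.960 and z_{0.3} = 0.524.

Fisher's z: C = ½·ln((1+r)/(1−r)) = ½·ln(4.1282) = 0.7089.
n = ((z_{α/2} + z_β)/C)² + 3.
(1.960 + 0.524) / 0.7089 = 2.484 / 0.7089 = 3.504.
n = 3.504² + 3 = 12.28 + 3 = 15.3.
Round up.

n = 16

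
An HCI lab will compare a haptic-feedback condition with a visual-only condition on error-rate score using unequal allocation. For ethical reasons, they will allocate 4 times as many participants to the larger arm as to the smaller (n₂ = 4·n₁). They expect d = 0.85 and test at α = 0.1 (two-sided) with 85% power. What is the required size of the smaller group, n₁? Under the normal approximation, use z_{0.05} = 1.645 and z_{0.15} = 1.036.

n₁ = 13

With allocation ratio k = n₂/n₁ = 4, Var(x̄₁−x̄₂) = σ²(1/n₁ + 1/(k·n₁)) = σ²·(k+1)/(k·n₁).
So n₁ = (1 + 1/k)·((z_{α/2} + z_β)/d)² = 1.250 × (2.681/0.85)².
n₁ = 1.250 × 9.95 = 12.4.
Round up: n₁ = 13, giving n₂ = 4 × 13 = 52.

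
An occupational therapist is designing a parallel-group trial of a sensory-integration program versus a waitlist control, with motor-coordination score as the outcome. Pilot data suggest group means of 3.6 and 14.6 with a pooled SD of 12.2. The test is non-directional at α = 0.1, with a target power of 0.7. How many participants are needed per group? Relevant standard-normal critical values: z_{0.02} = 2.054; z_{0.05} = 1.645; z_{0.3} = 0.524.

n = 12 per group

Cohen's d = |M₁ − M₂| / SD_pooled = |3.6 − 14.6| / 12.2 = 11.0 / 12.2 = 0.902.
For two independent groups with equal n: n = 2·((z_{α/2} + z_β) / d)².
z_{α/2} + z_β = 1.645 + 0.524 = 2.169.
n = 2 × (2.169 / 0.902)² = 2 × 2.405² = 2 × 5.78 = 11.6.
Round up to the next whole participant.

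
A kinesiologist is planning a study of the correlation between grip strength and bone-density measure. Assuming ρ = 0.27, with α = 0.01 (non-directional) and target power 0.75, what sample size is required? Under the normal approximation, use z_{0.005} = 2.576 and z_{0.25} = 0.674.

n = 141

Fisher's z: C = ½·ln((1+r)/(1−r)) = ½·ln(1.7397) = 0.2769.
n = ((z_{α/2} + z_β)/C)² + 3.
(2.576 + 0.674) / 0.2769 = 3.250 / 0.2769 = 11.737.
n = 11.737² + 3 = 137.76 + 3 = 140.8.
Round up.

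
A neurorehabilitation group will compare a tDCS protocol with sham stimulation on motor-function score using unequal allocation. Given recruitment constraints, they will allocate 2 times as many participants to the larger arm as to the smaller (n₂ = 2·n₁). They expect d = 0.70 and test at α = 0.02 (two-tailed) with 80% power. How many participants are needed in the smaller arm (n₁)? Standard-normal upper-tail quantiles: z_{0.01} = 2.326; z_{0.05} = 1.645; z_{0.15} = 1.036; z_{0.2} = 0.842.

n₁ = 31

With allocation ratio k = n₂/n₁ = 2, Var(x̄₁−x̄₂) = σ²(1/n₁ + 1/(k·n₁)) = σ²·(k+1)/(k·n₁).
So n₁ = (1 + 1/k)·((z_{α/2} + z_β)/d)² = 1.500 × (3.168/0.70)².
n₁ = 1.500 × 20.48 = 30.7.
Round up: n₁ = 31, giving n₂ = 2 × 31 = 62.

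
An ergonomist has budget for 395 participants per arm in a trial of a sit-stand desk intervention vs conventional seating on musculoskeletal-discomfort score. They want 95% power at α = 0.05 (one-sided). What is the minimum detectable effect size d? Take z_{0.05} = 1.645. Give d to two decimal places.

d_min ≈ 0.23

For two independent groups of n = 395 each: d_min = (z_{α} + z_β)·√(2/n).
z-sum = 1.645 + 1.645 = 3.290.
d_min = 3.290 × √(2/395) = 3.290 × 0.0712 = 0.234.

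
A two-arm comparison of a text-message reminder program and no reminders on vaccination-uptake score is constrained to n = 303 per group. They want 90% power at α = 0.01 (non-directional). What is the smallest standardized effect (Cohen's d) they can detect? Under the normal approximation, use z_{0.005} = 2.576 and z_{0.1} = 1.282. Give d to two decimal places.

d_min ≈ 0.31

For two independent groups of n = 303 each: d_min = (z_{α/2} + z_β)·√(2/n).
z-sum = 2.576 + 1.282 = 3.858.
d_min = 3.858 × √(2/303) = 3.858 × 0.0812 = 0.313.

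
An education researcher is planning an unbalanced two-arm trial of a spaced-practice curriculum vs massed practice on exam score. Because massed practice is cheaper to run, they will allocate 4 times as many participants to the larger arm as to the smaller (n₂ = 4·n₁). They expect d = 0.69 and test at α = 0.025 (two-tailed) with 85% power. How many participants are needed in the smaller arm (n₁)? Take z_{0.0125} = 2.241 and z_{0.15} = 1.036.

With allocation ratio k = n₂/n₁ = 4, Var(x̄₁−x̄₂) = σ²(1/n₁ + 1/(k·n₁)) = σ²·(k+1)/(k·n₁).
So n₁ = (1 + 1/k)·((z_{α/2} + z_β)/d)² = 1.250 × (3.277/0.69)².
n₁ = 1.250 × 22.56 = 28.2.
Round up: n₁ = 29, giving n₂ = 4 × 29 = 116.

n₁ = 29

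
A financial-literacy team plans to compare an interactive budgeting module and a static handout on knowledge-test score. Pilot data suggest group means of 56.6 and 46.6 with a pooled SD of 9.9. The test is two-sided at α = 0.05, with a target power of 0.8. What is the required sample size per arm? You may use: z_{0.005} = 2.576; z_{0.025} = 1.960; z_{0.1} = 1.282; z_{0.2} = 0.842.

n = 16 per group

Cohen's d = |M₁ − M₂| / SD_pooled = |56.6 − 46.6| / 9.9 = 10.0 / 9.9 = 1.010.
For two independent groups with equal n: n = 2·((z_{α/2} + z_β) / d)².
z_{α/2} + z_β = 1.960 + 0.842 = 2.802.
n = 2 × (2.802 / 1.010)² = 2 × 2.774² = 2 × 7.70 = 15.4.
Round up to the next whole participant.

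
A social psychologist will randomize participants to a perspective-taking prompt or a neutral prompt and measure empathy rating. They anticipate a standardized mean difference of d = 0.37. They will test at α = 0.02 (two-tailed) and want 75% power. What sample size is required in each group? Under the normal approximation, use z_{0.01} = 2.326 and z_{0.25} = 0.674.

n = 132 per group

For two independent groups with equal n: n = 2·((z_{α/2} + z_β) / d)².
z_{α/2} + z_β = 2.326 + 0.674 = 3.000.
n = 2 × (3.000 / 0.37)² = 2 × 8.108² = 2 × 65.74 = 131.5.
Round up to the next whole participant.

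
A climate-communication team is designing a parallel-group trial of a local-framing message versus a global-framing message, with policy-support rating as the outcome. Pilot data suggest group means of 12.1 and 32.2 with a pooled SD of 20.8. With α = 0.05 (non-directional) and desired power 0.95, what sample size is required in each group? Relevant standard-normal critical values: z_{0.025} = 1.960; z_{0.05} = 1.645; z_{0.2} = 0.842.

n = 28 per group

Cohen's d = |M₁ − M₂| / SD_pooled = |12.1 − 32.2| / 20.8 = 20.1 / 20.8 = 0.966.
For two independent groups with equal n: n = 2·((z_{α/2} + z_β) / d)².
z_{α/2} + z_β = 1.960 + 1.645 = 3.605.
n = 2 × (3.605 / 0.966)² = 2 × 3.732² = 2 × 13.93 = 27.9.
Round up to the next whole participant.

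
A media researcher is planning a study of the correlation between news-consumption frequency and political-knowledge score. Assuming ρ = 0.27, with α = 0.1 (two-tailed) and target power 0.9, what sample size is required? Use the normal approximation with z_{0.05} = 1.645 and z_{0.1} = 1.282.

Fisher's z: C = ½·ln((1+r)/(1−r)) = ½·ln(1.7397) = 0.2769.
n = ((z_{α/2} + z_β)/C)² + 3.
(1.645 + 1.282) / 0.2769 = 2.927 / 0.2769 = 10.571.
n = 10.571² + 3 = 111.74 + 3 = 114.7.
Round up.

n = 115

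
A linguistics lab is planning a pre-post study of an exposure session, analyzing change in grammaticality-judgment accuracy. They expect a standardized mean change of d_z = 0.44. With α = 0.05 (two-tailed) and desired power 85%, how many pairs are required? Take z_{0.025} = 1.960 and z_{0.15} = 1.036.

n = 47 pairs

For a paired (one-sample on differences) test: n = ((z_{α/2} + z_β) / d)².
z_{α/2} + z_β = 1.960 + 1.036 = 2.996.
n = (2.996 / 0.44)² = 6.809² = 46.36.
Round up.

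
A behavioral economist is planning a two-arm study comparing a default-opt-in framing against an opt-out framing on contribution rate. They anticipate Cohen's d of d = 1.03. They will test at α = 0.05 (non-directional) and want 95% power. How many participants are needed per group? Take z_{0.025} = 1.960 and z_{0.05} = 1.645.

For two independent groups with equal n: n = 2·((z_{α/2} + z_β) / d)².
z_{α/2} + z_β = 1.960 + 1.645 = 3.605.
n = 2 × (3.605 / 1.03)² = 2 × 3.500² = 2 × 12.25 = 24.5.
Round up to the next whole participant.

n = 25 per group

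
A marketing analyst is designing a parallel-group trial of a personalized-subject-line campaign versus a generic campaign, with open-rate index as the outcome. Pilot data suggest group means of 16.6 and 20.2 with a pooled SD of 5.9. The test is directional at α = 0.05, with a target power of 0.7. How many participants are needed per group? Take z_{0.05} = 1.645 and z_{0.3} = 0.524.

Cohen's d = |M₁ − M₂| / SD_pooled = |16.6 − 20.2| / 5.9 = 3.6 / 5.9 = 0.610.
For two independent groups with equal n: n = 2·((z_{α} + z_β) / d)².
z_{α} + z_β = 1.645 + 0.524 = 2.169.
n = 2 × (2.169 / 0.610)² = 2 × 3.556² = 2 × 12.64 = 25.3.
Round up to the next whole participant.

n = 26 per group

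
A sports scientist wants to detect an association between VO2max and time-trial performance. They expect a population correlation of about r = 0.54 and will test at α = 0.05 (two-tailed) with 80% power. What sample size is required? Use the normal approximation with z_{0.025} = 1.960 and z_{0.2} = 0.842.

n = 25

Fisher's z: C = ½·ln((1+r)/(1−r)) = ½·ln(3.3478) = 0.6042.
n = ((z_{α/2} + z_β)/C)² + 3.
(1.960 + 0.842) / 0.6042 = 2.802 / 0.6042 = 4.638.
n = 4.638² + 3 = 21.51 + 3 = 24.5.
Round up.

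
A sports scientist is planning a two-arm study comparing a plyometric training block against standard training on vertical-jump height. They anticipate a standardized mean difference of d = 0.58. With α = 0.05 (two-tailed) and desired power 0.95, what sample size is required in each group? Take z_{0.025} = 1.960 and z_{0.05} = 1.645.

n = 78 per group

For two independent groups with equal n: n = 2·((z_{α/2} + z_β) / d)².
z_{α/2} + z_β = 1.960 + 1.645 = 3.605.
n = 2 × (3.605 / 0.58)² = 2 × 6.216² = 2 × 38.63 = 77.3.
Round up to the next whole participant.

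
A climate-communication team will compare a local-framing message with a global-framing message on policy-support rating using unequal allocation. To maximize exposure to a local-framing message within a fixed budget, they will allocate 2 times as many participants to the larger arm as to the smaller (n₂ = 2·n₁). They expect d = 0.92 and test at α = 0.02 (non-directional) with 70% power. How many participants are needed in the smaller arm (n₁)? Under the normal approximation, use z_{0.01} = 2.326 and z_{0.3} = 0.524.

With allocation ratio k = n₂/n₁ = 2, Var(x̄₁−x̄₂) = σ²(1/n₁ + 1/(k·n₁)) = σ²·(k+1)/(k·n₁).
So n₁ = (1 + 1/k)·((z_{α/2} + z_β)/d)² = 1.500 × (2.850/0.92)².
n₁ = 1.500 × 9.60 = 14.4.
Round up: n₁ = 15, giving n₂ = 2 × 15 = 30.

n₁ = 15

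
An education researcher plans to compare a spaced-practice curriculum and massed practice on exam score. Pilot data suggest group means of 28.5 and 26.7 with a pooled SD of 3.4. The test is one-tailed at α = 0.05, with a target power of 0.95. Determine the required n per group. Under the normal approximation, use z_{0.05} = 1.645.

Cohen's d = |M₁ − M₂| / SD_pooled = |28.5 − 26.7| / 3.4 = 1.8 / 3.4 = 0.529.
For two independent groups with equal n: n = 2·((z_{α} + z_β) / d)².
z_{α} + z_β = 1.645 + 1.645 = 3.290.
n = 2 × (3.290 / 0.529)² = 2 × 6.219² = 2 × 38.68 = 77.4.
Round up to the next whole participant.

n = 78 per group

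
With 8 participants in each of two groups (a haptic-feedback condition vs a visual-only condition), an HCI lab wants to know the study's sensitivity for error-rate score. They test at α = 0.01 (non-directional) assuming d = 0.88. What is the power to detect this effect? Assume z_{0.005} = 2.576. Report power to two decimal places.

For two equal groups, power = Φ(d·√(n/2) − z_{α/2}).
d·√(n/2) = 0.88 × √(8/2) = 0.88 × 2.000 = 1.760.
z_β = 1.760 − 2.576 = -0.816.
Power = Φ(-0.816) = 0.207.

power ≈ 0.21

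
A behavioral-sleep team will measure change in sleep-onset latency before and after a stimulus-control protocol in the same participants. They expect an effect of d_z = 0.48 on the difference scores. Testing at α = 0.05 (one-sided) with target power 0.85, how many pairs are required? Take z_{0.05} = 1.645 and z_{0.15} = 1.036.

For a paired (one-sample on differences) test: n = ((z_{α} + z_β) / d)².
z_{α} + z_β = 1.645 + 1.036 = 2.681.
n = (2.681 / 0.48)² = 5.585² = 31.20.
Round up.

n = 32 pairs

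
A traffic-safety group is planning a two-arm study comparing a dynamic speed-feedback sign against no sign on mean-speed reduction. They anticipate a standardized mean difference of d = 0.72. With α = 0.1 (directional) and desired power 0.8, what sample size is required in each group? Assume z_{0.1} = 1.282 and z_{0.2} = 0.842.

n = 18 per group

For two independent groups with equal n: n = 2·((z_{α} + z_β) / d)².
z_{α} + z_β = 1.282 + 0.842 = 2.124.
n = 2 × (2.124 / 0.72)² = 2 × 2.950² = 2 × 8.70 = 17.4.
Round up to the next whole participant.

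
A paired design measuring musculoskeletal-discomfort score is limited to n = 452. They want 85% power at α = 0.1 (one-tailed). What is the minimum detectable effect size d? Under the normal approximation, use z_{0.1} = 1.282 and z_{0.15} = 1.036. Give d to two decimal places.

d_min ≈ 0.11

For a single sample (or paired design) of n = 452: d_min = (z_{α} + z_β)/√n.
z-sum = 1.282 + 1.036 = 2.318.
d_min = 2.318 / √452 = 2.318 / 21.260 = 0.109.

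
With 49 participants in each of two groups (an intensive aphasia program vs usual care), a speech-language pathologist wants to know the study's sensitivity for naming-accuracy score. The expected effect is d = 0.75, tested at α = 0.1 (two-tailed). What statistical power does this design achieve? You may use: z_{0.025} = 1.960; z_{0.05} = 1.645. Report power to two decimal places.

power ≈ 0.98

For two equal groups, power = Φ(d·√(n/2) − z_{α/2}).
d·√(n/2) = 0.75 × √(49/2) = 0.75 × 4.950 = 3.712.
z_β = 3.712 − 1.645 = 2.067.
Power = Φ(2.067) = 0.981.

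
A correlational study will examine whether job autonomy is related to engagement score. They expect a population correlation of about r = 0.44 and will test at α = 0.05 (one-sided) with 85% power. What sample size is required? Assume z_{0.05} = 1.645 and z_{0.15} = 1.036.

Fisher's z: C = ½·ln((1+r)/(1−r)) = ½·ln(2.5714) = 0.4722.
n = ((z_{α} + z_β)/C)² + 3.
(1.645 + 1.036) / 0.4722 = 2.681 / 0.4722 = 5.678.
n = 5.678² + 3 = 32.24 + 3 = 35.2.
Round up.

n = 36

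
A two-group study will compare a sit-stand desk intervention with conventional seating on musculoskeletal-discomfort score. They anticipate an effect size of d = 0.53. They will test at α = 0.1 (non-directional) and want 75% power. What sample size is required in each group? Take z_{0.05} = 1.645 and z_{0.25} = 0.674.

For two independent groups with equal n: n = 2·((z_{α/2} + z_β) / d)².
z_{α/2} + z_β = 1.645 + 0.674 = 2.319.
n = 2 × (2.319 / 0.53)² = 2 × 4.375² = 2 × 19.14 = 38.3.
Round up to the next whole participant.

n = 39 per group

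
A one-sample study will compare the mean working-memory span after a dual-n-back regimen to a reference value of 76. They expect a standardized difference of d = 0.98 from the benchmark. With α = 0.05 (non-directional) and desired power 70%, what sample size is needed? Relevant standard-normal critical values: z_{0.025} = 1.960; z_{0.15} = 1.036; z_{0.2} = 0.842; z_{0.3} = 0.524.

n = 7

For a one-sample test: n = ((z_{α/2} + z_β) / d)².
z_{α/2} + z_β = 1.960 + 0.524 = 2.484.
n = (2.484 / 0.98)² = 2.535² = 6.42.
Round up.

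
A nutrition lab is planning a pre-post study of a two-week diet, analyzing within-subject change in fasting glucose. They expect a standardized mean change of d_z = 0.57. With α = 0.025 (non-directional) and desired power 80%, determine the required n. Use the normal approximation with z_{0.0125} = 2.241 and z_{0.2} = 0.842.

n = 30 pairs

For a paired (one-sample on differences) test: n = ((z_{α/2} + z_β) / d)².
z_{α/2} + z_β = 2.241 + 0.842 = 3.083.
n = (3.083 / 0.57)² = 5.409² = 29.25.
Round up.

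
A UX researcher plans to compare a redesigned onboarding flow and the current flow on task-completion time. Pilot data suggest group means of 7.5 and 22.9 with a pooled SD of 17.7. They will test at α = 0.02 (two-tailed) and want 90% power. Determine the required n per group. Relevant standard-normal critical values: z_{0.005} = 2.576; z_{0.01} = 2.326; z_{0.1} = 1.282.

Cohen's d = |M₁ − M₂| / SD_pooled = |7.5 − 22.9| / 17.7 = 15.4 / 17.7 = 0.870.
For two independent groups with equal n: n = 2·((z_{α/2} + z_β) / d)².
z_{α/2} + z_β = 2.326 + 1.282 = 3.608.
n = 2 × (3.608 / 0.870)² = 2 × 4.147² = 2 × 17.20 = 34.4.
Round up to the next whole participant.

n = 35 per group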